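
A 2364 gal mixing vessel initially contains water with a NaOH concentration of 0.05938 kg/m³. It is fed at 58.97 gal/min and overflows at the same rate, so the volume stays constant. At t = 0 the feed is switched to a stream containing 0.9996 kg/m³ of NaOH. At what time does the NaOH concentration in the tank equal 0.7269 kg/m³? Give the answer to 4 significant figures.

Mass balance on the solute (V constant): V dC/dt = Q(C_in − C), so τ = V/Q = 40.0882 min.
C(t) = C_in + (C₀ − C_in) e^(−t/τ). Set C = 0.7269 and solve for t:
e^(−t/τ) = (C − C_in)/(C₀ − C_in) = (0.7269 − 0.9996)/(0.05938 − 0.9996) = 0.290039
t = −τ ln(…) = 40.0882 × 1.23774 = 49.6188 min.

49.62 min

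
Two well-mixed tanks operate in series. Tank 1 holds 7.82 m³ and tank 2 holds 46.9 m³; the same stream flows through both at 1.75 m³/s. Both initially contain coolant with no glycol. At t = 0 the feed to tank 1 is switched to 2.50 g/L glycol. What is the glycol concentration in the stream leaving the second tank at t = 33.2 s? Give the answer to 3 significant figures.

1.63 g/L

Each tank obeys Vᵢ dCᵢ/dt = Q(Cᵢ₋₁ − Cᵢ), so τᵢ = Vᵢ/Q.
τ₁ = 7.82/1.75 = 4.4686 s; τ₂ = 46.9/1.75 = 26.800 s.
Solving the cascade with C₁(0)=C₂(0)=0 gives C₂(t) = C_in[1 − (τ₁ e^(−t/τ₁) − τ₂ e^(−t/τ₂))/(τ₁ − τ₂)].
At t = 33.2: e^(−t/τ₁) = 0.00059338, e^(−t/τ₂) = 0.28973.
C₂ = 2.50·[1 − (4.4686·0.00059338 − 26.800·0.28973)/(-22.331)] = 2.50·0.65241 = 1.6310 g/L.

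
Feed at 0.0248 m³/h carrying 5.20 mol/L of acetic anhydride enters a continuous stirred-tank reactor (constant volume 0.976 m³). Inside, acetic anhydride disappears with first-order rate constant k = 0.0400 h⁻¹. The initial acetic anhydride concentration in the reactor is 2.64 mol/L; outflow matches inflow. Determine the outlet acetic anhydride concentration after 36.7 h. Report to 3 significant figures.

Species balance: V dC/dt = Q C_in − Q C − k V C.
This is linear with rate a = Q/V + k = 0.065410 h⁻¹.
C_ss = Q C_in/(Q + kV) = 2.0201 mol/L; C(t) = C_ss + (C₀ − C_ss) e^(−a t).
C(36.7) = 2.0201 + (0.61995)·e^(−0.065410·36.7) = 2.0201 + (0.61995)·0.090669 = 2.0763 mol/L.

2.08 mol/L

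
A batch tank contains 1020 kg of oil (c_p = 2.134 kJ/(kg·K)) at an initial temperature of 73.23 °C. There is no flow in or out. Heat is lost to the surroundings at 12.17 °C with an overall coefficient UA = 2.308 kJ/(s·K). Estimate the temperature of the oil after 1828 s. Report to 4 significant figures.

M c_p dT/dt = −UA(T − T_amb).
dT/dt = (T_ss − T)/τ with T_ss = T_amb = 12.1700 °C, τ = M c_p/UA = 1020·2.134/2.308 = 943.102 s.
This is linear first-order; T(t) = T_ss + (T₀ − T_ss) e^(−t/τ).
T(1828) = 12.1700 + (61.0600)·0.143951 = 20.9596 °C.

20.96 °C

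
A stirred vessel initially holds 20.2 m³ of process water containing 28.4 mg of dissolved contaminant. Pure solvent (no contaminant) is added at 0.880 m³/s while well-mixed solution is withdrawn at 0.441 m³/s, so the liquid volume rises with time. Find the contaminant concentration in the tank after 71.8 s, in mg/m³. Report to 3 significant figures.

Total volume: dV/dt = Q_in − Q_out = 0.43900 m³/s, so V(t) = 20.2 + 0.43900 t and V(71.8) = 51.720 m³.
Solute balance: dm/dt = 0 − Q_out C = −Q_out m/V(t).
dm/m = −Q_out dt/(V₀ + 0.43900 t); integrating gives ln(m/m₀) = −(Q_out/(Q_in−Q_out)) ln(V/V₀).
m = m₀ (V₀/V)^(Q_out/(Q_in−Q_out)) = 28.4 × (20.2/51.720)^(1.0046) = 11.045 mg.
C = m/V = 11.045/51.720 = 0.21354 mg/m³.

0.214 mg/m³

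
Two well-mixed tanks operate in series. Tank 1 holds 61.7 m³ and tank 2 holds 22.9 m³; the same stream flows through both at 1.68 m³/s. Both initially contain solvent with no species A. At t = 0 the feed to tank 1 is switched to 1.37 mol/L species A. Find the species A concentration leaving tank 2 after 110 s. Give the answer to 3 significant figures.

1.26 mol/L

Time constants: τᵢ = Vᵢ/Q for each well-mixed tank.
τ₁ = 61.7/1.68 = 36.726 s; τ₂ = 22.9/1.68 = 13.631 s.
Tank 1: C₁ = C_in(1 − e^(−t/τ₁)). Tank 2 (τ₁ ≠ τ₂): C₂ = C_in[1 − (τ₁ e^(−t/τ₁) − τ₂ e^(−t/τ₂))/(τ₁ − τ₂)].
At t = 110: e^(−t/τ₁) = 0.050030, e^(−t/τ₂) = 0.00031282.
C₂ = 1.37·[1 − (36.726·0.050030 − 13.631·0.00031282)/(23.095)] = 1.37·0.92063 = 1.2613 mol/L.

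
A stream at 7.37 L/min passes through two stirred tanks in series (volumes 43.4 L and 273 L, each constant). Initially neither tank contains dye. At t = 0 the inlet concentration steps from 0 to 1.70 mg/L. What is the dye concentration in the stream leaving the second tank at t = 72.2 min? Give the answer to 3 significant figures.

1.41 mg/L

Each tank obeys Vᵢ dCᵢ/dt = Q(Cᵢ₋₁ − Cᵢ), so τᵢ = Vᵢ/Q.
τ₁ = 43.4/7.37 = 5.8887 min; τ₂ = 273/7.37 = 37.042 min.
Solving the cascade with C₁(0)=C₂(0)=0 gives C₂(t) = C_in[1 − (τ₁ e^(−t/τ₁) − τ₂ e^(−t/τ₂))/(τ₁ − τ₂)].
At t = 72.2: e^(−t/τ₁) = 4.7342e-06, e^(−t/τ₂) = 0.14240.
C₂ = 1.70·[1 − (5.8887·4.7342e-06 − 37.042·0.14240)/(-31.153)] = 1.70·0.83069 = 1.4122 mg/L.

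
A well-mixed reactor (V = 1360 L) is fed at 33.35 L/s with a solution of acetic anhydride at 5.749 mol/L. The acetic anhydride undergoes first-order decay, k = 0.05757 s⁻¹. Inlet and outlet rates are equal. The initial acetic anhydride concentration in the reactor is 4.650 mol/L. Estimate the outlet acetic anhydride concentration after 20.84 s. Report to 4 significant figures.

Species balance: V dC/dt = Q C_in − Q C − k V C.
dC/dt = (Q/V) C_in − (Q/V + k) C; effective rate a = Q/V + k = 0.0245221 + 0.05757 = 0.0820921 s⁻¹.
C_ss = Q C_in/(Q + kV) = 1.71731 mol/L; C(t) = C_ss + (C₀ − C_ss) e^(−a t).
C(20.84) = 1.71731 + (2.93269)·e^(−0.0820921·20.84) = 1.71731 + (2.93269)·0.180721 = 2.24731 mol/L.

2.247 mol/L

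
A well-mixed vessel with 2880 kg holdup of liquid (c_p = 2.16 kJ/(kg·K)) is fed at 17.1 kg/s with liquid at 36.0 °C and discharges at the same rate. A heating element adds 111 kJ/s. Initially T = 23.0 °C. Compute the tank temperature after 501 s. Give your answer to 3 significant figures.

Unsteady energy balance on the tank contents: M c_p dT/dt = ṁ c_p (T_in − T) + 111.
τ = M/ṁ = 168.42 s; T_ss = T_in + Q̇/(ṁ c_p) = 36.0 + 111/(17.1·2.16) = 39.005 °C.
Solution: T(t) = T_ss + (T₀ − T_ss) e^(−t/τ).
T(501) = 39.005 + (-16.005)·e^(−501/168.42) = 39.005 + (-16.005)·0.051063 = 38.188 °C.

38.2 °C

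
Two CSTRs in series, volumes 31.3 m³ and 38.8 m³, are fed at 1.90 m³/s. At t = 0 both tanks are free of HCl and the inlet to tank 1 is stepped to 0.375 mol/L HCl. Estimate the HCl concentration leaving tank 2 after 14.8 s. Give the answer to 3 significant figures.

0.0725 mol/L

Time constants: τᵢ = Vᵢ/Q for each well-mixed tank.
τ₁ = 31.3/1.90 = 16.474 s; τ₂ = 38.8/1.90 = 20.421 s.
Tank 1: C₁ = C_in(1 − e^(−t/τ₁)). Tank 2 (τ₁ ≠ τ₂): C₂ = C_in[1 − (τ₁ e^(−t/τ₁) − τ₂ e^(−t/τ₂))/(τ₁ − τ₂)].
At t = 14.8: e^(−t/τ₁) = 0.40722, e^(−t/τ₂) = 0.48445.
C₂ = 0.375·[1 − (16.474·0.40722 − 20.421·0.48445)/(-3.9474)] = 0.375·0.19325 = 0.072467 mol/L.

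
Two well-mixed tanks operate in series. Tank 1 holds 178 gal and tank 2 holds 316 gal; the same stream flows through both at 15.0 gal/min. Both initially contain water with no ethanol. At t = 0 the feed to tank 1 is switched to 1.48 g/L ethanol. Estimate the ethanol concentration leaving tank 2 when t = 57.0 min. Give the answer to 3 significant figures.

1.27 g/L

Time constants: τᵢ = Vᵢ/Q for each well-mixed tank.
τ₁ = 178/15.0 = 11.867 min; τ₂ = 316/15.0 = 21.067 min.
Tank 1: C₁ = C_in(1 − e^(−t/τ₁)). Tank 2 (τ₁ ≠ τ₂): C₂ = C_in[1 − (τ₁ e^(−t/τ₁) − τ₂ e^(−t/τ₂))/(τ₁ − τ₂)].
At t = 57.0: e^(−t/τ₁) = 0.0082021, e^(−t/τ₂) = 0.066824.
C₂ = 1.48·[1 − (11.867·0.0082021 − 21.067·0.066824)/(-9.2000)] = 1.48·0.85756 = 1.2692 g/L.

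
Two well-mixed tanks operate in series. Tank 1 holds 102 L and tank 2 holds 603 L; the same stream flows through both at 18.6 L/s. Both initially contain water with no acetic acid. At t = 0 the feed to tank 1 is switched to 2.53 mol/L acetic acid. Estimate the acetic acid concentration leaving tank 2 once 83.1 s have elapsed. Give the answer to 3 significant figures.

Time constants: τᵢ = Vᵢ/Q for each well-mixed tank.
τ₁ = 102/18.6 = 5.4839 s; τ₂ = 603/18.6 = 32.419 s.
Tank 1: C₁ = C_in(1 − e^(−t/τ₁)). Tank 2 (τ₁ ≠ τ₂): C₂ = C_in[1 − (τ₁ e^(−t/τ₁) − τ₂ e^(−t/τ₂))/(τ₁ − τ₂)].
At t = 83.1: e^(−t/τ₁) = 2.6236e-07, e^(−t/τ₂) = 0.077051.
C₂ = 2.53·[1 − (5.4839·2.6236e-07 − 32.419·0.077051)/(-26.935)] = 2.53·0.90726 = 2.2954 mol/L.

2.30 mol/L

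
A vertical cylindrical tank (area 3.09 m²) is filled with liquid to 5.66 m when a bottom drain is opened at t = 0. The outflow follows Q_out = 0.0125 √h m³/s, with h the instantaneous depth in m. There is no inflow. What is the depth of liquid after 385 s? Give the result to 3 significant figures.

2.56 m

A dh/dt = −Q_out = −0.0125 √h.
Separate and integrate: 2(√h − √h₀) = −(0.0125/A) t.
√h = √5.66 − 0.0125·385/(2·3.09) = 2.3791 − 0.77872 = 1.6004.
h = 1.6004² = 2.5611 m.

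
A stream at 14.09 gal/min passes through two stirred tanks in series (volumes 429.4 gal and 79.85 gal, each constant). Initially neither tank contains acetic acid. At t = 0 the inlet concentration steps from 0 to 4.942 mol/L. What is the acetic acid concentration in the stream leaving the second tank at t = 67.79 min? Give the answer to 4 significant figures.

4.286 mol/L

Time constants: τᵢ = Vᵢ/Q for each well-mixed tank.
τ₁ = 429.4/14.09 = 30.4755 min; τ₂ = 79.85/14.09 = 5.66714 min.
Solving the cascade with C₁(0)=C₂(0)=0 gives C₂(t) = C_in[1 − (τ₁ e^(−t/τ₁) − τ₂ e^(−t/τ₂))/(τ₁ − τ₂)].
At t = 67.79: e^(−t/τ₁) = 0.108131, e^(−t/τ₂) = 6.38255e-06.
C₂ = 4.942·[1 − (30.4755·0.108131 − 5.66714·6.38255e-06)/(24.8084)] = 4.942·0.867169 = 4.28555 mol/L.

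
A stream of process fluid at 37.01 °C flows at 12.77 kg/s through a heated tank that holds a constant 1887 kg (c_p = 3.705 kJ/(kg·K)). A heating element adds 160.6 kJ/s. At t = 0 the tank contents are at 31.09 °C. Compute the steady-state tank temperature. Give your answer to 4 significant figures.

40.40 °C

M c_p dT/dt = ṁ c_p (T_in − T) + Q̇.
At steady state dT/dt = 0 ⇒ T_ss = T_in + Q̇/(ṁ c_p) = 37.01 + 160.6/(12.77·3.705) = 40.4044 °C.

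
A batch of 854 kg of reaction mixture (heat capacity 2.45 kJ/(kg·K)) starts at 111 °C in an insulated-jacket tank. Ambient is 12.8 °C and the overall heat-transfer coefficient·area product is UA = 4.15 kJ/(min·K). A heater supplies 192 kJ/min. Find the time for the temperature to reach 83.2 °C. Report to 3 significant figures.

386 min

M c_p dT/dt = −UA(T − T_amb) + Q̇.
τ = M c_p/UA = 504.17 min; T_ss = T_amb + Q̇/UA = 12.8 + 192/4.15 = 59.065 °C.
T(t) = T_ss + (T₀ − T_ss)e^(−t/τ); set T = 83.2:
t = −τ ln[(T − T_ss)/(T₀ − T_ss)] = −504.17 · ln(0.46471) = 386.36 min.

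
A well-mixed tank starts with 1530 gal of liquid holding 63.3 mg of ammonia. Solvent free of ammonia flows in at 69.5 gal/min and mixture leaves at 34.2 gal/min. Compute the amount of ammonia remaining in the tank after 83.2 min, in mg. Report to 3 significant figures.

Let m(t) be the amount of ammonia. Volume: V(t) = V₀ + (Q_in − Q_out) t = 1530 + 35.300 t; V(83.2) = 4467.0 gal.
Species balance (pure solvent in): dm/dt = −Q_out · m/V(t).
dm/m = −Q_out dt/(V₀ + 35.300 t); integrating gives ln(m/m₀) = −(Q_out/(Q_in−Q_out)) ln(V/V₀).
m = m₀ (V₀/V)^(Q_out/(Q_in−Q_out)) = 63.3 × (1530/4467.0)^(0.96884) = 22.417 mg.

22.4 mg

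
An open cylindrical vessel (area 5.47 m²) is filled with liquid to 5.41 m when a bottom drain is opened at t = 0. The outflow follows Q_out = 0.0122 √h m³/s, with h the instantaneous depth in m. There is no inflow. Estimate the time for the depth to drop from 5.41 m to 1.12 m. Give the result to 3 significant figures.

With no inflow, A dh/dt = −0.0122 √h.
This is separable: 2 d(√h)/dt = −0.0122/A, so √h = √h₀ − (0.0122/(2A)) t.
t = 2A(√h₀ − √h)/0.0122 = 2·5.47·(√5.41 − √1.12)/0.0122
  = 10.940 × (2.3259 − 1.0583) / 0.0122 = 1136.7 s.

1140 s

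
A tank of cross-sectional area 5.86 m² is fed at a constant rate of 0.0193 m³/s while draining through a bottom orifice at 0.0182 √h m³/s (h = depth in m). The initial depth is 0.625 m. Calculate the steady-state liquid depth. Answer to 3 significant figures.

Mass balance (ρ constant): A dh/dt = Q_in − 0.0182 √h. At steady state dh/dt = 0:
Q_in = 0.0182 √h_ss ⇒ √h_ss = 0.0193/0.0182 = 1.0604.
h_ss = 1.0604² = 1.1245 m. (Since h₀ = 0.625 m < h_ss, the level will rise toward this value.)

1.12 m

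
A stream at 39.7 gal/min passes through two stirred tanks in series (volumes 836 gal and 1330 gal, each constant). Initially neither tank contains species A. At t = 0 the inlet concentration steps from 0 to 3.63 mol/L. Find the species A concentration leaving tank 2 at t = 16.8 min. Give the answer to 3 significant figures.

Each tank obeys Vᵢ dCᵢ/dt = Q(Cᵢ₋₁ − Cᵢ), so τᵢ = Vᵢ/Q.
τ₁ = 836/39.7 = 21.058 min; τ₂ = 1330/39.7 = 33.501 min.
Tank 1: C₁ = C_in(1 − e^(−t/τ₁)). Tank 2 (τ₁ ≠ τ₂): C₂ = C_in[1 − (τ₁ e^(−t/τ₁) − τ₂ e^(−t/τ₂))/(τ₁ − τ₂)].
At t = 16.8: e^(−t/τ₁) = 0.45032, e^(−t/τ₂) = 0.60564.
C₂ = 3.63·[1 − (21.058·0.45032 − 33.501·0.60564)/(-12.443)] = 3.63·0.13152 = 0.47740 mol/L.

0.477 mol/L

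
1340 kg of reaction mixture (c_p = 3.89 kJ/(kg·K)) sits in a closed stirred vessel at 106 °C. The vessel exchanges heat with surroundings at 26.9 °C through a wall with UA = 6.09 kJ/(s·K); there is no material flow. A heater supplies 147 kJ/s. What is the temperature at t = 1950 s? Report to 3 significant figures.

Lumped-capacitance energy balance: M c_p dT/dt = UA(T_amb − T) + Q̇.
dT/dt = (T_ss − T)/τ with T_ss = T_amb + Q̇/UA = 26.9 + 147/6.09 = 51.038 °C, τ = M c_p/UA = 1340·3.89/6.09 = 855.93 s.
This is linear first-order; T(t) = T_ss + (T₀ − T_ss) e^(−t/τ).
T(1950) = 51.038 + (54.962)·0.10247 = 56.670 °C.

56.7 °C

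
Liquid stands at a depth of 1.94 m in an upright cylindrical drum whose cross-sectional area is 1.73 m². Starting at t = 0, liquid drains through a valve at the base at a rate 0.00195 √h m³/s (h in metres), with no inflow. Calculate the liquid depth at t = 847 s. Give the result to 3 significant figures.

Accumulation of liquid (constant cross-section A): A dh/dt = −0.00195 √h.
∫ h^(−1/2) dh = −(0.00195/A) ∫ dt, giving 2√h = 2√h₀ − (0.00195/A) t.
√h = √1.94 − 0.00195·847/(2·1.73) = 1.3928 − 0.47736 = 0.91548.
h = 0.91548² = 0.83811 m.

0.838 m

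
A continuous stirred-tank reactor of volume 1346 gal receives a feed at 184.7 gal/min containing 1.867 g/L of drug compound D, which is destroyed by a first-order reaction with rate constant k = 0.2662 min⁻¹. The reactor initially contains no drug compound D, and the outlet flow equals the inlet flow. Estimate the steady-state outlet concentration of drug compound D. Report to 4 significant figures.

Accumulation = in − out − consumed: V dC/dt = Q C_in − Q C − k V C.
Steady state (dC/dt = 0): C_ss = Q C_in/(Q + kV) = C_in/(1 + kV/Q).
C_ss = 184.7·1.867/(184.7 + 0.2662·1346) = 344.835/543.005 = 0.635049 g/L.

0.6350 g/L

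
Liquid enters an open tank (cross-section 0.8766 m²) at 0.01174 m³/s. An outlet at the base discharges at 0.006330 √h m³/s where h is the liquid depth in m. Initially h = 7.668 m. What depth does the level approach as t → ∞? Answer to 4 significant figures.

3.440 m

A dh/dt = Q_in − 0.006330 √h. Steady state requires inflow = outflow:
Q_in = 0.006330 √h_ss ⇒ √h_ss = 0.01174/0.006330 = 1.85466.
h_ss = 1.85466² = 3.43977 m. (Since h₀ = 7.668 m > h_ss, the level will fall toward this value.)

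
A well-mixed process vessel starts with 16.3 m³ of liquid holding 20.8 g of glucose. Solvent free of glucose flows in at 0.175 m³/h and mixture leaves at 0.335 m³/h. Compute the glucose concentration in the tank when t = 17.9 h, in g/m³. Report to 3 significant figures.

1.03 g/m³

Total volume: dV/dt = Q_in − Q_out = -0.16000 m³/h, so V(t) = 16.3 − 0.16000 t and V(17.9) = 13.436 m³.
Solute balance: dm/dt = 0 − Q_out C = −Q_out m/V(t).
Separate: dm/m = −Q_out dt/V(t) ⇒ ln(m/m₀) = −(Q_out/(Q_in−Q_out)) ln(V/V₀).
m = m₀ (V₀/V)^(Q_out/(Q_in−Q_out)) = 20.8 × (16.3/13.436)^(-2.0937) = 13.879 g.
C = m/V = 13.879/13.436 = 1.0330 g/m³.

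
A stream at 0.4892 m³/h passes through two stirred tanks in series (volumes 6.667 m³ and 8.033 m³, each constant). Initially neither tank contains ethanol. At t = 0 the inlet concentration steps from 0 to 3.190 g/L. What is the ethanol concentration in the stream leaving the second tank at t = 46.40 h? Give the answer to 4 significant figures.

2.595 g/L

Each tank obeys Vᵢ dCᵢ/dt = Q(Cᵢ₋₁ − Cᵢ), so τᵢ = Vᵢ/Q.
τ₁ = 6.667/0.4892 = 13.6284 h; τ₂ = 8.033/0.4892 = 16.4207 h.
Tank 1: C₁ = C_in(1 − e^(−t/τ₁)). Tank 2 (τ₁ ≠ τ₂): C₂ = C_in[1 − (τ₁ e^(−t/τ₁) − τ₂ e^(−t/τ₂))/(τ₁ − τ₂)].
At t = 46.40: e^(−t/τ₁) = 0.0332181, e^(−t/τ₂) = 0.0592669.
C₂ = 3.190·[1 − (13.6284·0.0332181 − 16.4207·0.0592669)/(-2.79231)] = 3.190·0.813597 = 2.59537 g/L.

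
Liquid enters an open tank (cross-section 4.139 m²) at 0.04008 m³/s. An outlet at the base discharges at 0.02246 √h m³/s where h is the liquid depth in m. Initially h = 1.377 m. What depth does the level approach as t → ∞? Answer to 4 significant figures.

Volume balance on the tank: A dh/dt = Q_in − 0.02246 √h. At steady state dh/dt = 0:
Q_in = 0.02246 √h_ss ⇒ √h_ss = 0.04008/0.02246 = 1.78451.
h_ss = 1.78451² = 3.18446 m. (Since h₀ = 1.377 m < h_ss, the level will rise toward this value.)

3.184 m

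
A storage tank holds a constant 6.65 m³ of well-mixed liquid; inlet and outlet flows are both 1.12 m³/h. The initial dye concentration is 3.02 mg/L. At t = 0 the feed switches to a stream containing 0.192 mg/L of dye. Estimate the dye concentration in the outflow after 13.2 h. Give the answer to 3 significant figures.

0.498 mg/L

Species balance on the tank: V dC/dt = Q(C_in − C).
So dC/dt = (C_in − C)/τ with τ = V/Q = 6.65/1.12 = 5.9375 h.
Solution: C(t) = C_in + (C₀ − C_in) e^(−t/τ).
C(13.2) = 0.192 + (3.02 − 0.192)·e^(−13.2/5.9375) = 0.192 + (2.8280)·0.10827 = 0.49818 mg/L.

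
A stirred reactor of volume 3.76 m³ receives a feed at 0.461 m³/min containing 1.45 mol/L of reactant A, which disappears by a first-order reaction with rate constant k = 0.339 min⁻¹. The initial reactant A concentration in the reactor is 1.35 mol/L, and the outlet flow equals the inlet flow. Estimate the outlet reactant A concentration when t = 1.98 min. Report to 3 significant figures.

Species balance: V dC/dt = Q C_in − Q C − k V C.
This is linear with rate a = Q/V + k = 0.46161 min⁻¹.
C_ss = Q C_in/(Q + kV) = 0.38513 mol/L; C(t) = C_ss + (C₀ − C_ss) e^(−a t).
C(1.98) = 0.38513 + (0.96487)·e^(−0.46161·1.98) = 0.38513 + (0.96487)·0.40093 = 0.77197 mol/L.

0.772 mol/L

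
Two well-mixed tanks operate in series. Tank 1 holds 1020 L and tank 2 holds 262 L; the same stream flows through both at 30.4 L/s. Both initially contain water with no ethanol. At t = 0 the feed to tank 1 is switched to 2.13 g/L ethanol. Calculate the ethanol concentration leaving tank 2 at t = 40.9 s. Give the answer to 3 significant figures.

1.29 g/L

Each tank obeys Vᵢ dCᵢ/dt = Q(Cᵢ₋₁ − Cᵢ), so τᵢ = Vᵢ/Q.
τ₁ = 1020/30.4 = 33.553 s; τ₂ = 262/30.4 = 8.6184 s.
Solving the cascade with C₁(0)=C₂(0)=0 gives C₂(t) = C_in[1 − (τ₁ e^(−t/τ₁) − τ₂ e^(−t/τ₂))/(τ₁ − τ₂)].
At t = 40.9: e^(−t/τ₁) = 0.29553, e^(−t/τ₂) = 0.0086894.
C₂ = 2.13·[1 − (33.553·0.29553 − 8.6184·0.0086894)/(24.934)] = 2.13·0.60532 = 1.2893 g/L.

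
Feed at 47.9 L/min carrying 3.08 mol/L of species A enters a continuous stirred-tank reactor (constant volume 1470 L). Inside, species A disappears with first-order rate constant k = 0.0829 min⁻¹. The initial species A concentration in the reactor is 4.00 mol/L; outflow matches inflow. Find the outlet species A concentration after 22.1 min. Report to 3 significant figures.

1.11 mol/L

Species balance: V dC/dt = Q C_in − Q C − k V C.
This is linear with rate a = Q/V + k = 0.11549 min⁻¹.
C_ss = Q C_in/(Q + kV) = 0.86905 mol/L; C(t) = C_ss + (C₀ − C_ss) e^(−a t).
C(22.1) = 0.86905 + (3.1310)·e^(−0.11549·22.1) = 0.86905 + (3.1310)·0.077909 = 1.1130 mol/L.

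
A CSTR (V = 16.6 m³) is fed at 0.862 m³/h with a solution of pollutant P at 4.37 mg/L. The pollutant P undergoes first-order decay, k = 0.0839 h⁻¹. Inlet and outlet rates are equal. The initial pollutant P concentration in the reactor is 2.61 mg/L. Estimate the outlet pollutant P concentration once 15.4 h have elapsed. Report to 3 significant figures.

V dC/dt = Q(C_in − C) − k V C.
dC/dt = (Q/V) C_in − (Q/V + k) C; effective rate a = Q/V + k = 0.051928 + 0.0839 = 0.13583 h⁻¹.
C_ss = Q C_in/(Q + kV) = 1.6707 mg/L; C(t) = C_ss + (C₀ − C_ss) e^(−a t).
C(15.4) = 1.6707 + (0.93932)·e^(−0.13583·15.4) = 1.6707 + (0.93932)·0.12347 = 1.7867 mg/L.

1.79 mg/L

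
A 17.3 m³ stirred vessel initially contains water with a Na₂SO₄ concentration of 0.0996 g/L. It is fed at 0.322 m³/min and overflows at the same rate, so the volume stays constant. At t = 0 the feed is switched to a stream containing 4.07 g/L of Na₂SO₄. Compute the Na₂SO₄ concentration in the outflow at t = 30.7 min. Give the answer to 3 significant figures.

Mass balance on the solute (V constant): V dC/dt = Q(C_in − C).
Rewrite as dC/dt + C/τ = C_in/τ, τ = V/Q = 53.727 min.
Solution: C(t) = C_in + (C₀ − C_in) e^(−t/τ).
C(30.7) = 4.07 + (0.0996 − 4.07)·e^(−30.7/53.727) = 4.07 + (-3.9704)·0.56473 = 1.8278 g/L.

1.83 g/L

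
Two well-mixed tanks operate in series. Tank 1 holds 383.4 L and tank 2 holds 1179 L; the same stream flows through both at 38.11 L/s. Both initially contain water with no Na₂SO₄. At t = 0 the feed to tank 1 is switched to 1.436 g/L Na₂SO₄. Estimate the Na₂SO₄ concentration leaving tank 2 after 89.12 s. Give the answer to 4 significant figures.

1.317 g/L

Species balance on tank i: dCᵢ/dt = (Cᵢ₋₁ − Cᵢ)/τᵢ with τᵢ = Vᵢ/Q.
τ₁ = 383.4/38.11 = 10.0604 s; τ₂ = 1179/38.11 = 30.9368 s.
Tank 1: C₁ = C_in(1 − e^(−t/τ₁)). Tank 2 (τ₁ ≠ τ₂): C₂ = C_in[1 − (τ₁ e^(−t/τ₁) − τ₂ e^(−t/τ₂))/(τ₁ − τ₂)].
At t = 89.12: e^(−t/τ₁) = 0.000142163, e^(−t/τ₂) = 0.0560946.
C₂ = 1.436·[1 − (10.0604·0.000142163 − 30.9368·0.0560946)/(-20.8764)] = 1.436·0.916942 = 1.31673 g/L.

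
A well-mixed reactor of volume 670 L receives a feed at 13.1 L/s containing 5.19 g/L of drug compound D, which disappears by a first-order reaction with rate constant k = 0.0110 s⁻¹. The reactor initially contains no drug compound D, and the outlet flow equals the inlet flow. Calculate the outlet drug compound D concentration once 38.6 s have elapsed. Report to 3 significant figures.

V dC/dt = Q(C_in − C) − k V C.
This is linear with rate a = Q/V + k = 0.030552 s⁻¹.
C_ss = Q C_in/(Q + kV) = 3.3214 g/L; C(t) = C_ss + (C₀ − C_ss) e^(−a t).
C(38.6) = 3.3214 + (-3.3214)·e^(−0.030552·38.6) = 3.3214 + (-3.3214)·0.30749 = 2.3001 g/L.

2.30 g/L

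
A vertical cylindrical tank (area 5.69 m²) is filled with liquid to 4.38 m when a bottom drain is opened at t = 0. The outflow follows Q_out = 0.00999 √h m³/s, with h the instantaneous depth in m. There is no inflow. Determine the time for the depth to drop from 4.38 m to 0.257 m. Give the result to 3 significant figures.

A dh/dt = −Q_out = −0.00999 √h.
Separate and integrate: 2(√h − √h₀) = −(0.00999/A) t.
t = 2A(√h₀ − √h)/0.00999 = 2·5.69·(√4.38 − √0.257)/0.00999
  = 11.380 × (2.0928 − 0.50695) / 0.00999 = 1806.6 s.

1810 s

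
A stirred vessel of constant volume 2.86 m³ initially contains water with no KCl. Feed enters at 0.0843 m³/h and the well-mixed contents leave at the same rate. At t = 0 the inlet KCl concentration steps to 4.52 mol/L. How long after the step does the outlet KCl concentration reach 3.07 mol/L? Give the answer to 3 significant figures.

Species balance: V dC/dt = Q(C_in − C) ⇒ τ = V/Q = 33.926 h.
C(t) = C_in + (C₀ − C_in) e^(−t/τ). Set C = 3.07 and solve for t:
e^(−t/τ) = (C − C_in)/(C₀ − C_in) = (3.07 − 4.52)/(0 − 4.52) = 0.32080
t = −τ ln(…) = 33.926 × 1.1369 = 38.573 h.

38.6 h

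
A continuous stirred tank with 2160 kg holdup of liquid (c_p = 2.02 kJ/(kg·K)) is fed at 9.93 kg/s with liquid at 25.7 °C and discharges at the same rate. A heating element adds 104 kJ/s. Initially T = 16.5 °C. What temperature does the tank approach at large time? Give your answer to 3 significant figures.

Unsteady energy balance on the tank contents: M c_p dT/dt = ṁ c_p (T_in − T) + 104.
At steady state dT/dt = 0 ⇒ T_ss = T_in + Q̇/(ṁ c_p) = 25.7 + 104/(9.93·2.02) = 30.885 °C.

30.9 °C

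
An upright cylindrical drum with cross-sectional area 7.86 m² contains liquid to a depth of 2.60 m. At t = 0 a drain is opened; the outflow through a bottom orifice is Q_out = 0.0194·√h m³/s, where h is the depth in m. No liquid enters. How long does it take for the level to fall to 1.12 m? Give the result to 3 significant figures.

With no inflow, A dh/dt = −0.0194 √h.
Separate and integrate: 2(√h − √h₀) = −(0.0194/A) t.
t = 2A(√h₀ − √h)/0.0194 = 2·7.86·(√2.60 − √1.12)/0.0194
  = 15.720 × (1.6125 − 1.0583) / 0.0194 = 449.03 s.

449 s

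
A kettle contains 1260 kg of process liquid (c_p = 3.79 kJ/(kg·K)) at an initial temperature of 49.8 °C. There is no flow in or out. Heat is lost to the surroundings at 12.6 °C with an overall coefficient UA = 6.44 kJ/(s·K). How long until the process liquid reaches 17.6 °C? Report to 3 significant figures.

1490 s

Lumped-capacitance energy balance: M c_p dT/dt = UA(T_amb − T).
τ = M c_p/UA = 741.52 s; T_ss = T_amb = 12.600 °C.
T(t) = T_ss + (T₀ − T_ss)e^(−t/τ); set T = 17.6:
t = −τ ln[(T − T_ss)/(T₀ − T_ss)] = −741.52 · ln(0.13441) = 1488.1 s.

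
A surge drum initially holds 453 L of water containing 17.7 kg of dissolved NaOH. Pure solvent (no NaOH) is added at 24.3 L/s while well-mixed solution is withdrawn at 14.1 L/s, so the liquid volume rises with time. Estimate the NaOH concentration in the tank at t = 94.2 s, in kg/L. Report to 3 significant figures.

0.00260 kg/L

Total volume: dV/dt = Q_in − Q_out = 10.200 L/s, so V(t) = 453 + 10.200 t and V(94.2) = 1413.8 L.
Solute balance: dm/dt = 0 − Q_out C = −Q_out m/V(t).
Separate: dm/m = −Q_out dt/V(t) ⇒ ln(m/m₀) = −(Q_out/(Q_in−Q_out)) ln(V/V₀).
m = m₀ (V₀/V)^(Q_out/(Q_in−Q_out)) = 17.7 × (453/1413.8)^(1.3824) = 3.6701 kg.
C = m/V = 3.6701/1413.8 = 0.0025958 kg/L.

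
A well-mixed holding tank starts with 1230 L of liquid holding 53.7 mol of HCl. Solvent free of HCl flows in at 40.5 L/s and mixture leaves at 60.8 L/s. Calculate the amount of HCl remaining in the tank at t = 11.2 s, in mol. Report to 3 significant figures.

29.1 mol

Let m(t) be the amount of HCl. Volume: V(t) = V₀ + (Q_in − Q_out) t = 1230 − 20.300 t; V(11.2) = 1002.6 L.
Solute balance: dm/dt = 0 − Q_out C = −Q_out m/V(t).
dm/m = −Q_out dt/(V₀ − 20.300 t); integrating gives ln(m/m₀) = −(Q_out/(Q_in−Q_out)) ln(V/V₀).
m = m₀ (V₀/V)^(Q_out/(Q_in−Q_out)) = 53.7 × (1230/1002.6)^(-2.9951) = 29.116 mol.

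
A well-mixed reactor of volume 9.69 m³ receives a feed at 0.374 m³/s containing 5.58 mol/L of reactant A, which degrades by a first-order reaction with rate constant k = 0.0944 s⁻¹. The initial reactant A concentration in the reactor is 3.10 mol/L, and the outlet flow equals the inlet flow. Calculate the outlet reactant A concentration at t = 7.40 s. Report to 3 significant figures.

V dC/dt = Q(C_in − C) − k V C.
dC/dt = (Q/V) C_in − (Q/V + k) C; effective rate a = Q/V + k = 0.038596 + 0.0944 = 0.13300 s⁻¹.
C_ss = Q C_in/(Q + kV) = 1.6194 mol/L; C(t) = C_ss + (C₀ − C_ss) e^(−a t).
C(7.40) = 1.6194 + (1.4806)·e^(−0.13300·7.40) = 1.6194 + (1.4806)·0.37375 = 2.1727 mol/L.

2.17 mol/L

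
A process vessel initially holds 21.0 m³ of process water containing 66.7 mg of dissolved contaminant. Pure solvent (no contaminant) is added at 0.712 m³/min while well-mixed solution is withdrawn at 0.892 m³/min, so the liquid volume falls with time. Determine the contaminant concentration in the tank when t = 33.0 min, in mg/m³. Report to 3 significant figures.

0.853 mg/m³

Let m(t) be the amount of contaminant. Volume: V(t) = V₀ + (Q_in − Q_out) t = 21.0 − 0.18000 t; V(33.0) = 15.060 m³.
No contaminant enters, so dm/dt = −Q_out · (m/V).
dm/m = −Q_out dt/(V₀ − 0.18000 t); integrating gives ln(m/m₀) = −(Q_out/(Q_in−Q_out)) ln(V/V₀).
m = m₀ (V₀/V)^(Q_out/(Q_in−Q_out)) = 66.7 × (21.0/15.060)^(-4.9556) = 12.840 mg.
C = m/V = 12.840/15.060 = 0.85260 mg/m³.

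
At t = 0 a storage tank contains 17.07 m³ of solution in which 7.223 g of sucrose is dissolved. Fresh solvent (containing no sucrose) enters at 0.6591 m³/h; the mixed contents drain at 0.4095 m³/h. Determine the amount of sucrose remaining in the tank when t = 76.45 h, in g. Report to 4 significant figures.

2.109 g

Let m(t) be the amount of sucrose. Volume: V(t) = V₀ + (Q_in − Q_out) t = 17.07 + 0.249600 t; V(76.45) = 36.1519 m³.
Solute balance: dm/dt = 0 − Q_out C = −Q_out m/V(t).
dm/m = −Q_out dt/(V₀ + 0.249600 t); integrating gives ln(m/m₀) = −(Q_out/(Q_in−Q_out)) ln(V/V₀).
m = m₀ (V₀/V)^(Q_out/(Q_in−Q_out)) = 7.223 × (17.07/36.1519)^(1.64062) = 2.10883 g.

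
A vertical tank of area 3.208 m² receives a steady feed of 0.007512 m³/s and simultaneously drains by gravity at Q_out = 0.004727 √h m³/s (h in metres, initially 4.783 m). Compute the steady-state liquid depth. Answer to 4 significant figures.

2.525 m

Mass balance (ρ constant): A dh/dt = Q_in − 0.004727 √h. At steady state dh/dt = 0:
Q_in = 0.004727 √h_ss ⇒ √h_ss = 0.007512/0.004727 = 1.58917.
h_ss = 1.58917² = 2.52546 m. (Since h₀ = 4.783 m > h_ss, the level will fall toward this value.)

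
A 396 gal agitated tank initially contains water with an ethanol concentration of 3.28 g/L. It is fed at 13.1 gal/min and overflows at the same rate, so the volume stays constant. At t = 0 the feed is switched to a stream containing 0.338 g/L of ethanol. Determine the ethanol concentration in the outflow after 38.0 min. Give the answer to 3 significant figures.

1.17 g/L

Unsteady species balance (constant V, well mixed): V dC/dt = Q(C_in − C).
So dC/dt = (C_in − C)/τ with τ = V/Q = 396/13.1 = 30.229 min.
Integrating: C(t) = C_in + (C₀ − C_in) e^(−t/τ).
C(38.0) = 0.338 + (3.28 − 0.338)·e^(−38.0/30.229) = 0.338 + (2.9420)·0.28449 = 1.1750 g/L.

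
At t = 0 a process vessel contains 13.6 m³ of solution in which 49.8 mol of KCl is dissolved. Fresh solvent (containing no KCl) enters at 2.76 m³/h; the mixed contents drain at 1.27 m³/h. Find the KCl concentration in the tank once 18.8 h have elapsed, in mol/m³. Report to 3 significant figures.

Total volume: dV/dt = Q_in − Q_out = 1.4900 m³/h, so V(t) = 13.6 + 1.4900 t and V(18.8) = 41.612 m³.
Species balance (pure solvent in): dm/dt = −Q_out · m/V(t).
dm/m = −Q_out dt/(V₀ + 1.4900 t); integrating gives ln(m/m₀) = −(Q_out/(Q_in−Q_out)) ln(V/V₀).
m = m₀ (V₀/V)^(Q_out/(Q_in−Q_out)) = 49.8 × (13.6/41.612)^(0.85235) = 19.198 mol.
C = m/V = 19.198/41.612 = 0.46136 mol/m³.

0.461 mol/m³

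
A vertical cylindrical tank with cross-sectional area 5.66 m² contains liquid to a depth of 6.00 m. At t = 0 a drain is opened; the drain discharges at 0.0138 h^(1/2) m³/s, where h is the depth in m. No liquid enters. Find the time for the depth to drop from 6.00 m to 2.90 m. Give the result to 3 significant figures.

612 s

A dh/dt = −Q_out = −0.0138 √h.
Separate and integrate: 2(√h − √h₀) = −(0.0138/A) t.
t = 2A(√h₀ − √h)/0.0138 = 2·5.66·(√6.00 − √2.90)/0.0138
  = 11.320 × (2.4495 − 1.7029) / 0.0138 = 612.39 s.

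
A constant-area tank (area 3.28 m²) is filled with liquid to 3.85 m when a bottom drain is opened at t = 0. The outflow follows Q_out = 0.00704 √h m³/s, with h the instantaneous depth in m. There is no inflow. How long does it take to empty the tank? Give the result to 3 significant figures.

With no inflow, A dh/dt = −0.00704 √h.
This is separable: 2 d(√h)/dt = −0.00704/A, so √h = √h₀ − (0.00704/(2A)) t.
Set h = 0: 2√h₀ = (0.00704/A) t_empty ⇒ t_empty = 2A√h₀/0.00704.
t_empty = 2·3.28·√3.85/0.00704 = 6.5600·1.9621/0.00704 = 1828.4 s.

1830 s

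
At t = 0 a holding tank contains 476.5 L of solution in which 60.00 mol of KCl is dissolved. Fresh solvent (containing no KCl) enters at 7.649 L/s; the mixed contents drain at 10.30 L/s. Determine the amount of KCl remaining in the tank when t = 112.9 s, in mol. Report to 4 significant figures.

Let m(t) be the amount of KCl. Volume: V(t) = V₀ + (Q_in − Q_out) t = 476.5 − 2.65100 t; V(112.9) = 177.202 L.
Species balance (pure solvent in): dm/dt = −Q_out · m/V(t).
Separate: dm/m = −Q_out dt/V(t) ⇒ ln(m/m₀) = −(Q_out/(Q_in−Q_out)) ln(V/V₀).
m = m₀ (V₀/V)^(Q_out/(Q_in−Q_out)) = 60.00 × (476.5/177.202)^(-3.88533) = 1.28540 mol.

1.285 mol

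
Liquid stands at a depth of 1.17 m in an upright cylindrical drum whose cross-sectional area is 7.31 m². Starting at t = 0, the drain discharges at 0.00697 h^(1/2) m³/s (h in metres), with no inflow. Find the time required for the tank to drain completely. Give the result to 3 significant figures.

2270 s

Mass balance (ρ constant): A dh/dt = −0.00697 √h.
Separate and integrate: 2(√h − √h₀) = −(0.00697/A) t.
Tank is empty when √h = 0: t_empty = 2A√h₀/0.00697.
t_empty = 2·7.31·√1.17/0.00697 = 14.620·1.0817/0.00697 = 2268.9 s.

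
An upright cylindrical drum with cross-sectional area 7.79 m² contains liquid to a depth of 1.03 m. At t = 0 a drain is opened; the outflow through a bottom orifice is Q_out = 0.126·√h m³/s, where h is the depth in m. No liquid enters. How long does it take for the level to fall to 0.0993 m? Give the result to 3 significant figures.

With no inflow, A dh/dt = −0.126 √h.
This is separable: 2 d(√h)/dt = −0.126/A, so √h = √h₀ − (0.126/(2A)) t.
t = 2A(√h₀ − √h)/0.126 = 2·7.79·(√1.03 − √0.0993)/0.126
  = 15.580 × (1.0149 − 0.31512) / 0.126 = 86.527 s.

86.5 s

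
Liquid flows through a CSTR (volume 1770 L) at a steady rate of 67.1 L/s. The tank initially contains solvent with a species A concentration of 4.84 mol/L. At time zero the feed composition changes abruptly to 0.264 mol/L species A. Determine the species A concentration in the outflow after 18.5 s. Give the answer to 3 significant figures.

Transient balance on the dissolved component: V dC/dt = Q(C_in − C).
Rewrite as dC/dt + C/τ = C_in/τ, τ = V/Q = 26.379 s.
This is linear first-order; C(t) = C_in + (C₀ − C_in) e^(−t/τ).
C(18.5) = 0.264 + (4.84 − 0.264)·e^(−18.5/26.379) = 0.264 + (4.5760)·0.49593 = 2.5334 mol/L.

2.53 mol/L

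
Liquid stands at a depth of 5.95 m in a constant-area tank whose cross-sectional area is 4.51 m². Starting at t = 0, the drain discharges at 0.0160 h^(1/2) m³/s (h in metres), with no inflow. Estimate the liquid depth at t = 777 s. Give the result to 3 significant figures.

1.13 m

With no inflow, A dh/dt = −0.0160 √h.
∫ h^(−1/2) dh = −(0.0160/A) ∫ dt, giving 2√h = 2√h₀ − (0.0160/A) t.
√h = √5.95 − 0.0160·777/(2·4.51) = 2.4393 − 1.3783 = 1.0610.
h = 1.0610² = 1.1257 m.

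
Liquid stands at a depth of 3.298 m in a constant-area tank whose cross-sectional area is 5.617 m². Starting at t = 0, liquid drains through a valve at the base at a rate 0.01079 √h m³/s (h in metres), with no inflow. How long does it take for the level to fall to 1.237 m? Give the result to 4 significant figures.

732.8 s

A dh/dt = −Q_out = −0.01079 √h.
∫ h^(−1/2) dh = −(0.01079/A) ∫ dt, giving 2√h = 2√h₀ − (0.01079/A) t.
t = 2A(√h₀ − √h)/0.01079 = 2·5.617·(√3.298 − √1.237)/0.01079
  = 11.2340 × (1.81604 − 1.11221) / 0.01079 = 732.797 s.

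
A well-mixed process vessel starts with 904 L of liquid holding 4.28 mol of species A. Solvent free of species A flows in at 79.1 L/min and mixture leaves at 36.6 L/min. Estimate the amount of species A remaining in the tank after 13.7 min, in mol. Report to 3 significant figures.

Let m(t) be the amount of species A. Volume: V(t) = V₀ + (Q_in − Q_out) t = 904 + 42.500 t; V(13.7) = 1486.2 L.
No species A enters, so dm/dt = −Q_out · (m/V).
Separate: dm/m = −Q_out dt/V(t) ⇒ ln(m/m₀) = −(Q_out/(Q_in−Q_out)) ln(V/V₀).
m = m₀ (V₀/V)^(Q_out/(Q_in−Q_out)) = 4.28 × (904/1486.2)^(0.86118) = 2.7893 mol.

2.79 mol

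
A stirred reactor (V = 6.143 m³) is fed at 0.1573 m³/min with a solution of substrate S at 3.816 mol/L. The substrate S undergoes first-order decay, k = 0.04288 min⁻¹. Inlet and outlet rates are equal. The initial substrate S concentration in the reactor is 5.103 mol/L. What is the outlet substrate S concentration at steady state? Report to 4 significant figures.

Species balance: V dC/dt = Q C_in − Q C − k V C.
Steady state (dC/dt = 0): C_ss = Q C_in/(Q + kV) = C_in/(1 + kV/Q).
C_ss = 0.1573·3.816/(0.1573 + 0.04288·6.143) = 0.600257/0.420712 = 1.42676 mol/L.

1.427 mol/L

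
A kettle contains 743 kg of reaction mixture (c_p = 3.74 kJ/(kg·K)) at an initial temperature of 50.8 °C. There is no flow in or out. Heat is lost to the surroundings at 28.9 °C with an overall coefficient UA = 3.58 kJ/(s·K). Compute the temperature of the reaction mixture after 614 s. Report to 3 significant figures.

38.8 °C

Heat balance on the well-mixed liquid: M c_p dT/dt = −UA(T − T_amb).
dT/dt = (T_ss − T)/τ with T_ss = T_amb = 28.900 °C, τ = M c_p/UA = 743·3.74/3.58 = 776.21 s.
Solution: T(t) = T_ss + (T₀ − T_ss) e^(−t/τ).
T(614) = 28.900 + (21.900)·0.45338 = 38.829 °C.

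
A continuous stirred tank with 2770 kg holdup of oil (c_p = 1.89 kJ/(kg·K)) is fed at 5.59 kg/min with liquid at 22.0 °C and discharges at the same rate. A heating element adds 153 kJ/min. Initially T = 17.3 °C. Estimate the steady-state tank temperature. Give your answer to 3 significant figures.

36.5 °C

Heat balance on the well-mixed liquid: M c_p dT/dt = ṁ c_p (T_in − T) + 153.
At steady state dT/dt = 0 ⇒ T_ss = T_in + Q̇/(ṁ c_p) = 22.0 + 153/(5.59·1.89) = 36.482 °C.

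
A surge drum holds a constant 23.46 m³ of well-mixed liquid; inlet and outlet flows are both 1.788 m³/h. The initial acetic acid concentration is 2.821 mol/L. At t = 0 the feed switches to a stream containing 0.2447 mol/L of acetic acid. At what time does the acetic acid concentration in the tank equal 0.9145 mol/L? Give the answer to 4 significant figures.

Species balance: V dC/dt = Q(C_in − C) ⇒ τ = V/Q = 13.1208 h.
C(t) = C_in + (C₀ − C_in) e^(−t/τ). Set C = 0.9145 and solve for t:
e^(−t/τ) = (C − C_in)/(C₀ − C_in) = (0.9145 − 0.2447)/(2.821 − 0.2447) = 0.259985
t = −τ ln(…) = 13.1208 × 1.34713 = 17.6754 h.

17.68 h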